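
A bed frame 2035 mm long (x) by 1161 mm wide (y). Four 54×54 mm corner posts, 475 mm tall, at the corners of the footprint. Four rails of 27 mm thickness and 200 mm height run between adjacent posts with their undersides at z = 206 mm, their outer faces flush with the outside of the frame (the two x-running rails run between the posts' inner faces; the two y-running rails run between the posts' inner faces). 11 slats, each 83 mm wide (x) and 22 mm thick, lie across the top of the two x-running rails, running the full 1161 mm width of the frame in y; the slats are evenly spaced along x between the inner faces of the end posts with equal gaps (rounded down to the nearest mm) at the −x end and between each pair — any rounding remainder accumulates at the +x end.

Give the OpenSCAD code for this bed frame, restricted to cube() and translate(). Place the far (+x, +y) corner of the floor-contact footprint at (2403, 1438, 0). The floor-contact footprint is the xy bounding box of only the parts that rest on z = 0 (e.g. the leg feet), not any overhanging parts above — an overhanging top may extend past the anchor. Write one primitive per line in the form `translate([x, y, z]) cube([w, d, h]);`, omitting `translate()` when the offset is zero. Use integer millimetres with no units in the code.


translate([368, 277, 0]) cube([54, 54, 475]);
translate([368, 1384, 0]) cube([54, 54, 475]);
translate([2349, 277, 0]) cube([54, 54, 475]);
translate([2349, 1384, 0]) cube([54, 54, 475]);
translate([422, 277, 206]) cube([1927, 27, 200]);
translate([422, 1411, 206]) cube([1927, 27, 200]);
translate([368, 331, 206]) cube([27, 1053, 200]);
translate([2376, 331, 206]) cube([27, 1053, 200]);
translate([506, 277, 406]) cube([83, 1161, 22]);
translate([673, 277, 406]) cube([83, 1161, 22]);
translate([840, 277, 406]) cube([83, 1161, 22]);
translate([1007, 277, 406]) cube([83, 1161, 22]);
translate([1174, 277, 406]) cube([83, 1161, 22]);
translate([1341, 277, 406]) cube([83, 1161, 22]);
translate([1508, 277, 406]) cube([83, 1161, 22]);
translate([1675, 277, 406]) cube([83, 1161, 22]);
translate([1842, 277, 406]) cube([83, 1161, 22]);
translate([2009, 277, 406]) cube([83, 1161, 22]);
translate([2176, 277, 406]) cube([83, 1161, 22]);


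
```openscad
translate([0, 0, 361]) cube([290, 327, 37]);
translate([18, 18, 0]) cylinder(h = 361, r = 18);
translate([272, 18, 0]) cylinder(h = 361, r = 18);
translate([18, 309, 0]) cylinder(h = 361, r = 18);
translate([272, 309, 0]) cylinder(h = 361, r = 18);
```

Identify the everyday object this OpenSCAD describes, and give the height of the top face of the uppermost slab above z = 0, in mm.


A stool. The seat height is 398 mm.

A 290×327×37 slab at z = 361 on four corner cylinders — a stool. The seat top is 361 + 37 = 398 mm.


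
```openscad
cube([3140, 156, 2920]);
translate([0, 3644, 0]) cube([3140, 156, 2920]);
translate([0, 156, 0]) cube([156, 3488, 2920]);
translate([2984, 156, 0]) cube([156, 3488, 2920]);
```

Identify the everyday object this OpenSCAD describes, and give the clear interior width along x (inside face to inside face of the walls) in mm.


A house (or room) frame. The interior width is 2828 mm.

Four 2920 mm walls enclosing a rectangle with no floor or roof — a room or house frame. Outside width is 3140 mm and wall thickness is 156 mm, so the interior width is 3140 − 2 × 156 = 2828 mm.


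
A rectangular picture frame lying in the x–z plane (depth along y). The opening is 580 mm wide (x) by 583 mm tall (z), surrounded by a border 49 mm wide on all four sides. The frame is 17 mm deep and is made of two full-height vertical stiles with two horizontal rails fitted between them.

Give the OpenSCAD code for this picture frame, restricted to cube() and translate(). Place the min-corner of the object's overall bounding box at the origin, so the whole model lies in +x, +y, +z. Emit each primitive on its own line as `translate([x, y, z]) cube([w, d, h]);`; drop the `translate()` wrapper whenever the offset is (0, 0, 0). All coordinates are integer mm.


cube([49, 17, 681]);
translate([629, 0, 0]) cube([49, 17, 681]);
translate([49, 0, 0]) cube([580, 17, 49]);
translate([49, 0, 632]) cube([580, 17, 49]);


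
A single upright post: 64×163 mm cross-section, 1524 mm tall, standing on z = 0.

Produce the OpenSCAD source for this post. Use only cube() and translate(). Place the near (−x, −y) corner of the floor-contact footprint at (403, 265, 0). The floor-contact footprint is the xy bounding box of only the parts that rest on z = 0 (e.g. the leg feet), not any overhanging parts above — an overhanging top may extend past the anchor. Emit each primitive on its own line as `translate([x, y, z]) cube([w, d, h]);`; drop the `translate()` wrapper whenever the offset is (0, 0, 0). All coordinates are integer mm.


translate([403, 265, 0]) cube([64, 163, 1524]);


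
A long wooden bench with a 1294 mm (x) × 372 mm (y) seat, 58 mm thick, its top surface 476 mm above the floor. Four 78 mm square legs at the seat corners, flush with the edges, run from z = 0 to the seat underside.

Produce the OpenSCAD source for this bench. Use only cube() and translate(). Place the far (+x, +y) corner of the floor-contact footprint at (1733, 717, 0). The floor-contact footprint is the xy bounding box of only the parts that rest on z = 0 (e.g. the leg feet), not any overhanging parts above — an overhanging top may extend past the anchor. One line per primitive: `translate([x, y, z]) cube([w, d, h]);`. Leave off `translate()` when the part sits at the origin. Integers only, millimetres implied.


translate([439, 345, 418]) cube([1294, 372, 58]);
translate([439, 345, 0]) cube([78, 78, 418]);
translate([439, 639, 0]) cube([78, 78, 418]);
translate([1655, 345, 0]) cube([78, 78, 418]);
translate([1655, 639, 0]) cube([78, 78, 418]);


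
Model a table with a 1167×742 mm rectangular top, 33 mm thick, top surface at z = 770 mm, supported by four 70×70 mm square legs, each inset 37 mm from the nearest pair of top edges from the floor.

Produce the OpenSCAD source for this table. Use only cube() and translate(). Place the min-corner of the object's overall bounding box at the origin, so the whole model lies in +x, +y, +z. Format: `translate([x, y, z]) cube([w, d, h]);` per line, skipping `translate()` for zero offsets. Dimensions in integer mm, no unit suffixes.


// leg_h = 770 - 33 = 737
translate([0, 0, 737]) cube([1167, 742, 33]);
translate([37, 37, 0]) cube([70, 70, 737]);
translate([1060, 37, 0]) cube([70, 70, 737]);
translate([37, 635, 0]) cube([70, 70, 737]);
translate([1060, 635, 0]) cube([70, 70, 737]);


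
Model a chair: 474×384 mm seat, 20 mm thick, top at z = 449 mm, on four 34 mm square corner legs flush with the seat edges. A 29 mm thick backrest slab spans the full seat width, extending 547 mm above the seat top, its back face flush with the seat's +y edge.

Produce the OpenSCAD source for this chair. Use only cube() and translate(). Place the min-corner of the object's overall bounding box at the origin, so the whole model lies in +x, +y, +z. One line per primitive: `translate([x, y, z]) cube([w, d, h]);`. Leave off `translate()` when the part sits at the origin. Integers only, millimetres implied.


translate([0, 0, 429]) cube([474, 384, 20]);
cube([34, 34, 429]);
translate([440, 0, 0]) cube([34, 34, 429]);
translate([0, 350, 0]) cube([34, 34, 429]);
translate([440, 350, 0]) cube([34, 34, 429]);
translate([0, 355, 449]) cube([474, 29, 547]);


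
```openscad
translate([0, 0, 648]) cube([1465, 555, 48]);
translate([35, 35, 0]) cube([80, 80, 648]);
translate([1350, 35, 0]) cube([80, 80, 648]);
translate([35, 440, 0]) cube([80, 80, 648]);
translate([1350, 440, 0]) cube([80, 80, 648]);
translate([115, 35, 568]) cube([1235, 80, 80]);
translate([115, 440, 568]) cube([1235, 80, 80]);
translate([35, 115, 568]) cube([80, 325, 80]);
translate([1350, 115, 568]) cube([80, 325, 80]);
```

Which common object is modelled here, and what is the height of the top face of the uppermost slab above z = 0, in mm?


A table. The table height is 696 mm.

A 1465×555×48 slab sits at z = 648 on four 80 mm square posts — a table. The top surface is at 648 + 48 = 696 mm.


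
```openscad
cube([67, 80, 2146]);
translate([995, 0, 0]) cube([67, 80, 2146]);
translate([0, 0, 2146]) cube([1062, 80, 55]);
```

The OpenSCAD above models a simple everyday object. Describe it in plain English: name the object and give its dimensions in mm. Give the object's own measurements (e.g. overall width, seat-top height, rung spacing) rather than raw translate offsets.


A door frame. The clear opening is 928 mm wide and 2146 mm high. Two 67 mm wide jambs, 80 mm deep, stand either side of the opening from the floor to the top of the opening. A 55 mm thick head sits across the top of both jambs, spanning the full outside width of the frame.


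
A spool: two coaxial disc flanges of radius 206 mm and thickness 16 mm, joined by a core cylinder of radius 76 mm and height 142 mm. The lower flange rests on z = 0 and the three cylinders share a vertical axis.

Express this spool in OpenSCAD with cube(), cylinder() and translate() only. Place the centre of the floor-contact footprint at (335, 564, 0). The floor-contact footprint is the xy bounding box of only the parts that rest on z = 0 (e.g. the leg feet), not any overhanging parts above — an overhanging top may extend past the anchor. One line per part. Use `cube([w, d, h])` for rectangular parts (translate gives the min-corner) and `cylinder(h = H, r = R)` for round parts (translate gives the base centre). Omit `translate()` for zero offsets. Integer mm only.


translate([335, 564, 0]) cylinder(h = 16, r = 206);
translate([335, 564, 16]) cylinder(h = 142, r = 76);
translate([335, 564, 158]) cylinder(h = 16, r = 206);


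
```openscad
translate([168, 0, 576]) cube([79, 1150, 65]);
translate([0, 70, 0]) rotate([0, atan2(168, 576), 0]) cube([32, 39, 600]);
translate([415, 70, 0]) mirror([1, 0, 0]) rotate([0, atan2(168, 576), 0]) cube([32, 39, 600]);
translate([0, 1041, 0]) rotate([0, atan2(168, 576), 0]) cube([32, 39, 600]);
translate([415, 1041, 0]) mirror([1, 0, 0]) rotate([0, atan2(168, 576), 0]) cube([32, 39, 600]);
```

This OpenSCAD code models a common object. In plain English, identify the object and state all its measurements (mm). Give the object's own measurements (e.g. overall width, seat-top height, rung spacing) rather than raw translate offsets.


A sawhorse. A 79×1150×65 mm beam (x, y, z) sits on two A-frame leg pairs. Each pair is two raked legs of 32×39 mm section (39 mm along y) splaying symmetrically in x. Each leg rises 576 mm vertically over 168 mm of horizontal reach and is 600 mm long along its own axis. Every leg's outer bottom edge rests on the floor and its outer top edge meets a bottom edge of the beam — the left legs (tilting toward +x) meet the beam's −x bottom edge, the right legs (their mirror images, tilting toward −x) meet its +x bottom edge — so the leg tops tuck under the beam, the beam's underside is 576 mm above the floor, and the feet are 415 mm apart outside-to-outside with the beam centred between them. The two leg pairs are set in 70 mm from either end of the beam.


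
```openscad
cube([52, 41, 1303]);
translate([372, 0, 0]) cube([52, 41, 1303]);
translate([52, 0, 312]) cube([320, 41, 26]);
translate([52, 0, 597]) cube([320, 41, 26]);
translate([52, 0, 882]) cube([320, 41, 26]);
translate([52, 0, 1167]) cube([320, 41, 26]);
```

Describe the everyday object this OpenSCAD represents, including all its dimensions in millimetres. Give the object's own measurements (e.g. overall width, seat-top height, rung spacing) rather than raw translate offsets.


A straight ladder. Two 52×41 mm vertical rails, 1303 mm tall, stand 424 mm apart (outside-to-outside) with their front faces coplanar on the −y side. 4 rungs, each 41 mm deep and 26 mm tall, span between the inner faces of the rails, front faces flush with the rails. The lowest rung's underside is at z = 312 mm and rungs are spaced 285 mm apart (underside to underside).


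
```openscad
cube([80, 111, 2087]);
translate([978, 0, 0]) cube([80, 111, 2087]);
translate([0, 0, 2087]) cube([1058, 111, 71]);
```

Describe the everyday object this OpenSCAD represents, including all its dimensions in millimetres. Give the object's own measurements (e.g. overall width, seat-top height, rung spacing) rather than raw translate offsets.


A door frame. The clear opening is 898 mm wide and 2087 mm high. Two 80 mm wide jambs, 111 mm deep, stand either side of the opening from the floor to the top of the opening. A 71 mm thick head sits across the top of both jambs, spanning the full outside width of the frame.


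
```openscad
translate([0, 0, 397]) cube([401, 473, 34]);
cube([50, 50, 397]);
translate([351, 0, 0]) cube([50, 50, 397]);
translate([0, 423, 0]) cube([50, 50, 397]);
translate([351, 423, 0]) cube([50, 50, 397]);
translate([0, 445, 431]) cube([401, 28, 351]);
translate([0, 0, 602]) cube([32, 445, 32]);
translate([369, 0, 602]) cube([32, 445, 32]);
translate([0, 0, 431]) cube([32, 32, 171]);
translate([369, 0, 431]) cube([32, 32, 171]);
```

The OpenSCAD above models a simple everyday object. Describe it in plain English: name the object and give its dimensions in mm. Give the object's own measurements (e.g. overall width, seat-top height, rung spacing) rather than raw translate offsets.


A chair. The seat is a 401×473×34 mm slab with its top at z = 431 mm, on four 50×50 mm corner legs (flush with the seat edges, standing on z = 0). A flat backrest 28 mm thick, 351 mm tall, spans the full seat width and rises from the seat top along its +y edge, rear face flush with the rear of the seat. Two armrests of 32×32 mm section run along each side from the seat's front edge to the front of the backrest, top faces 203 mm above the seat top and outer faces flush with the seat's x-edges; a 32×32 mm post under the front of each armrest stands on the seat at the front corner.


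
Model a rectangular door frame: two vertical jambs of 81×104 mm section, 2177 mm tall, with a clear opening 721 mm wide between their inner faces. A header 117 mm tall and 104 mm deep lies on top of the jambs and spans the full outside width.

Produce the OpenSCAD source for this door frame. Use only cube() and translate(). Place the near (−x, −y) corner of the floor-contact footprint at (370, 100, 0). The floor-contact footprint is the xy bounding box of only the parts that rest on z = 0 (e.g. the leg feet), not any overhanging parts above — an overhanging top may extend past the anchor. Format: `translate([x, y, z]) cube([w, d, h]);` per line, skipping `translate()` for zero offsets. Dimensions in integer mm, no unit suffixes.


translate([370, 100, 0]) cube([81, 104, 2177]);
translate([1172, 100, 0]) cube([81, 104, 2177]);
translate([370, 100, 2177]) cube([883, 104, 117]);


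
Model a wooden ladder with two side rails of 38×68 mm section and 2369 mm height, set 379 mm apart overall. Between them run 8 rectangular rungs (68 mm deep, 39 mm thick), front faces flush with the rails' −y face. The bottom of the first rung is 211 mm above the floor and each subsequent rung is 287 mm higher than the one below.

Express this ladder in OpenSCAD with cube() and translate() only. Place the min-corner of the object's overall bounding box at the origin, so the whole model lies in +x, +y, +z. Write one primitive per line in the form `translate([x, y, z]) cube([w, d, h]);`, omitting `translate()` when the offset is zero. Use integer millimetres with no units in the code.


cube([38, 68, 2369]);
translate([341, 0, 0]) cube([38, 68, 2369]);
translate([38, 0, 211]) cube([303, 68, 39]);
translate([38, 0, 498]) cube([303, 68, 39]);
translate([38, 0, 785]) cube([303, 68, 39]);
translate([38, 0, 1072]) cube([303, 68, 39]);
translate([38, 0, 1359]) cube([303, 68, 39]);
translate([38, 0, 1646]) cube([303, 68, 39]);
translate([38, 0, 1933]) cube([303, 68, 39]);
translate([38, 0, 2220]) cube([303, 68, 39]);


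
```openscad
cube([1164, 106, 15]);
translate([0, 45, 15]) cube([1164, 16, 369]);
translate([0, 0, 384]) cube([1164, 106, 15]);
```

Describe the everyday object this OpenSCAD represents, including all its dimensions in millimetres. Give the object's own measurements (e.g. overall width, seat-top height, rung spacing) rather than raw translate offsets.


An I-beam lying along x, 1164 mm long. Overall section height 399 mm. Two flanges 106 mm wide (y) and 15 mm thick, one on the floor and one at the top; a web 16 mm thick runs between them, centred on the flange width.


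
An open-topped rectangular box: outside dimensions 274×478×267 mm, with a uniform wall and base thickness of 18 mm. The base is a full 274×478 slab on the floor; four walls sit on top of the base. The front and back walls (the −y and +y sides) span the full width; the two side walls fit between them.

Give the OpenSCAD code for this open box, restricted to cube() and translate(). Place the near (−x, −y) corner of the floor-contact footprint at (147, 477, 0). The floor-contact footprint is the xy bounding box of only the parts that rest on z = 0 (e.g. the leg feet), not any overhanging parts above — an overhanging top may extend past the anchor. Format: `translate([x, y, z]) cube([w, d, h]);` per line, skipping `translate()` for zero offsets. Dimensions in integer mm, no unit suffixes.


translate([147, 477, 0]) cube([274, 478, 18]);
translate([147, 477, 18]) cube([274, 18, 249]);
translate([147, 937, 18]) cube([274, 18, 249]);
translate([147, 495, 18]) cube([18, 442, 249]);
translate([403, 495, 18]) cube([18, 442, 249]);


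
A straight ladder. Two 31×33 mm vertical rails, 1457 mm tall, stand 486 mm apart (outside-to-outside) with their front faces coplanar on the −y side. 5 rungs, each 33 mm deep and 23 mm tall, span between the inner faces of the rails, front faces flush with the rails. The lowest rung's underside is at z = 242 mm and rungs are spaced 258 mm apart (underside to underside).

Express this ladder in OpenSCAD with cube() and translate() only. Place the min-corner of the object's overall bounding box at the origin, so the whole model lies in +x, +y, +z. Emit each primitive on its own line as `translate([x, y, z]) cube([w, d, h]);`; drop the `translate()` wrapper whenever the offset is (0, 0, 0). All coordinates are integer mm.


cube([31, 33, 1457]);
translate([455, 0, 0]) cube([31, 33, 1457]);
translate([31, 0, 242]) cube([424, 33, 23]);
translate([31, 0, 500]) cube([424, 33, 23]);
translate([31, 0, 758]) cube([424, 33, 23]);
translate([31, 0, 1016]) cube([424, 33, 23]);
translate([31, 0, 1274]) cube([424, 33, 23]);


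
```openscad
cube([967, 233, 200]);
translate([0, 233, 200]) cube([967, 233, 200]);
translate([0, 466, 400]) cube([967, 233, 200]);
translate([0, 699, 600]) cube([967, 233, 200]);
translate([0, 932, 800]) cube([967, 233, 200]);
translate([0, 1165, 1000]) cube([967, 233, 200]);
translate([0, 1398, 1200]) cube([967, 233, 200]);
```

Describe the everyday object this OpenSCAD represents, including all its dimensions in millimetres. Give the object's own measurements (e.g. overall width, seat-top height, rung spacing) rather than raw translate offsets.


A straight staircase of 7 solid steps. Each step is 967 mm wide (x), 233 mm deep (y, the going) and 200 mm tall (the rise). The first step rests on the floor; each subsequent step sits one going further in +y and one rise higher in +z, directly behind and above the previous step with no overlap.


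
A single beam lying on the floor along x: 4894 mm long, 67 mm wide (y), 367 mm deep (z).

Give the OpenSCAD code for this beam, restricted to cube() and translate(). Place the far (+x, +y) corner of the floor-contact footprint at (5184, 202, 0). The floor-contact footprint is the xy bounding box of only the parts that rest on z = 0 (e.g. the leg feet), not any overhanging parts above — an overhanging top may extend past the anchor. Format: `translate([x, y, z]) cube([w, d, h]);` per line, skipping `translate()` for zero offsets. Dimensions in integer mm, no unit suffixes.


translate([290, 135, 0]) cube([4894, 67, 367]);


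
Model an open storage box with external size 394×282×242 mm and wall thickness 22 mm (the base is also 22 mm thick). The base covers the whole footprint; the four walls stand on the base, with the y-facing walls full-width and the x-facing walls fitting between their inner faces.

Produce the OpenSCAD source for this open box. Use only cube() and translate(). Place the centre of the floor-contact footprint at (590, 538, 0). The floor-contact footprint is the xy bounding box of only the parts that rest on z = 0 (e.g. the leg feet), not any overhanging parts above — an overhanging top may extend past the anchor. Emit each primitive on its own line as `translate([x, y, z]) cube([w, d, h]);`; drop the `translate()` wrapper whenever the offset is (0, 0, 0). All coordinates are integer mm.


translate([393, 397, 0]) cube([394, 282, 22]);
translate([393, 397, 22]) cube([394, 22, 220]);
translate([393, 657, 22]) cube([394, 22, 220]);
translate([393, 419, 22]) cube([22, 238, 220]);
translate([765, 419, 22]) cube([22, 238, 220]);


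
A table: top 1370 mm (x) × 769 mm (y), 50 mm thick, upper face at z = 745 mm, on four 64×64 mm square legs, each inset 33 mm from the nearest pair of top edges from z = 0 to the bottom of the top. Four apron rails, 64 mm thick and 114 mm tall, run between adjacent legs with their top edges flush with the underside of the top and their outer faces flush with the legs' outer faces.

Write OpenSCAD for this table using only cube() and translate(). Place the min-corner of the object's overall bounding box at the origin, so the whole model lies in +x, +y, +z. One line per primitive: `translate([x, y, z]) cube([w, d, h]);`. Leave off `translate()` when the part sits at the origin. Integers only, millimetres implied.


translate([0, 0, 695]) cube([1370, 769, 50]);
translate([33, 33, 0]) cube([64, 64, 695]);
translate([1273, 33, 0]) cube([64, 64, 695]);
translate([33, 672, 0]) cube([64, 64, 695]);
translate([1273, 672, 0]) cube([64, 64, 695]);
translate([97, 33, 581]) cube([1176, 64, 114]);
translate([97, 672, 581]) cube([1176, 64, 114]);
translate([33, 97, 581]) cube([64, 575, 114]);
translate([1273, 97, 581]) cube([64, 575, 114]);


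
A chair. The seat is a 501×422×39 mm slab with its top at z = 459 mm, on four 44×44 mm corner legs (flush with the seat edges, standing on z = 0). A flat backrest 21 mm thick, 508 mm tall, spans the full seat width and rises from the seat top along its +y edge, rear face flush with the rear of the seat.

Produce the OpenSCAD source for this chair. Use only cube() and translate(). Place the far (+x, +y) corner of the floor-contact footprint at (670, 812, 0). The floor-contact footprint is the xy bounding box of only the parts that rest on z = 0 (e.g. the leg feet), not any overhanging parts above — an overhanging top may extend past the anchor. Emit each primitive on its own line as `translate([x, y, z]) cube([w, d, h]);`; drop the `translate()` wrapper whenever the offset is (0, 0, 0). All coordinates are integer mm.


translate([169, 390, 420]) cube([501, 422, 39]);
translate([169, 390, 0]) cube([44, 44, 420]);
translate([626, 390, 0]) cube([44, 44, 420]);
translate([169, 768, 0]) cube([44, 44, 420]);
translate([626, 768, 0]) cube([44, 44, 420]);
translate([169, 791, 459]) cube([501, 21, 508]);


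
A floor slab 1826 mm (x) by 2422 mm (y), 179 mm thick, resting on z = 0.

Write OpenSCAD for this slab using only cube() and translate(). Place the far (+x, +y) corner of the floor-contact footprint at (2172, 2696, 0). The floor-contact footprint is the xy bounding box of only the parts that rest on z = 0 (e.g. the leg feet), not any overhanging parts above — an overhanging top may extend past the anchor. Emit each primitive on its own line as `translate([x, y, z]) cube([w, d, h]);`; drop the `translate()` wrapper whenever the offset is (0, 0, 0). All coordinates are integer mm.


translate([346, 274, 0]) cube([1826, 2422, 179]);


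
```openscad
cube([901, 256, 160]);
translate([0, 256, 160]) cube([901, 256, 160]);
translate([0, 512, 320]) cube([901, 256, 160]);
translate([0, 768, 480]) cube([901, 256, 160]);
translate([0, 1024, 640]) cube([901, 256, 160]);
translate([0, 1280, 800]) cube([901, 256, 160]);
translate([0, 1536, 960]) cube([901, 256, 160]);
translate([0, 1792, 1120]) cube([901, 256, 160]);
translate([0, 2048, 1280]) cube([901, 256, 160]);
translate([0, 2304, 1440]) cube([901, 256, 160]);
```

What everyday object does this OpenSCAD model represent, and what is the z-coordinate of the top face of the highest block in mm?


A staircase. The total rise is 1600 mm.

10 identical blocks, each offset up and back from the previous — a staircase. Each step is 160 mm tall and there are 10 of them, so the total rise is 10 × 160 = 1600 mm.


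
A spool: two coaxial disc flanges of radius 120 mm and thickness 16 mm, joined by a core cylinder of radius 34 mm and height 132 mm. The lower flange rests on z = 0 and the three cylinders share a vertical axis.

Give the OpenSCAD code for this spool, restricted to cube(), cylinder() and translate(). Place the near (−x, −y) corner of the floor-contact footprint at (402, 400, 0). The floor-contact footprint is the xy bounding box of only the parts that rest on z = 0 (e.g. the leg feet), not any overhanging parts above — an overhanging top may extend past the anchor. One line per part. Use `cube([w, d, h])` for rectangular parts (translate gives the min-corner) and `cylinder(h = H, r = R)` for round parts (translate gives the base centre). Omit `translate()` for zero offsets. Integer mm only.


translate([522, 520, 0]) cylinder(h = 16, r = 120);
translate([522, 520, 16]) cylinder(h = 132, r = 34);
translate([522, 520, 148]) cylinder(h = 16, r = 120);


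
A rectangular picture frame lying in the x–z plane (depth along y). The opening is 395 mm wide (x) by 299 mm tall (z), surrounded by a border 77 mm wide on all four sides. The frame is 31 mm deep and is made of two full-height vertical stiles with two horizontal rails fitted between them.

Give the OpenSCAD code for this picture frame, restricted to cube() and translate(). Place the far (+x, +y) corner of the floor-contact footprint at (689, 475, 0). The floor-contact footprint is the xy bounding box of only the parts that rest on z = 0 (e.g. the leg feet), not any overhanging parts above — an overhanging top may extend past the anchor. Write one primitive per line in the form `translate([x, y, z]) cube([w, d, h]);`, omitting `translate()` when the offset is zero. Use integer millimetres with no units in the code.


translate([140, 444, 0]) cube([77, 31, 453]);
translate([612, 444, 0]) cube([77, 31, 453]);
translate([217, 444, 0]) cube([395, 31, 77]);
translate([217, 444, 376]) cube([395, 31, 77]);


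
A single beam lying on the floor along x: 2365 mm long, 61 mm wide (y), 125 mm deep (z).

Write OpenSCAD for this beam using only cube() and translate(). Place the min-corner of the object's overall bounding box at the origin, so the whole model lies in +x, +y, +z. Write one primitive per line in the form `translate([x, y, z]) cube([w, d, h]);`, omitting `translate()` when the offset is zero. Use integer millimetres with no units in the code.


cube([2365, 61, 125]);


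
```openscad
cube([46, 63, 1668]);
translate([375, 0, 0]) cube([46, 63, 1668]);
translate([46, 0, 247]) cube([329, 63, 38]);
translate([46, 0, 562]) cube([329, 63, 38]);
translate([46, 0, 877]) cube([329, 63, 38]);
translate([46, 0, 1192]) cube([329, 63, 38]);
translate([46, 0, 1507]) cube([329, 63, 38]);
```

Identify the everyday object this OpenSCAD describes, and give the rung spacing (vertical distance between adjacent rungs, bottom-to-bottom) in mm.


A ladder. The rung spacing is 315 mm.

Two tall 46×63 posts with 5 short bars between them — a ladder. Adjacent rungs sit at z = 247 and z = 562, so the spacing is 562 − 247 = 315 mm.


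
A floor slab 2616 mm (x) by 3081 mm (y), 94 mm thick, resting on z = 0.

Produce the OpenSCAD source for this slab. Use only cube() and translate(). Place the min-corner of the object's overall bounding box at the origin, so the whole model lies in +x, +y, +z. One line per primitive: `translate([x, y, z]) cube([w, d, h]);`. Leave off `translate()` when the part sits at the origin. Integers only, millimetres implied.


cube([2616, 3081, 94]);


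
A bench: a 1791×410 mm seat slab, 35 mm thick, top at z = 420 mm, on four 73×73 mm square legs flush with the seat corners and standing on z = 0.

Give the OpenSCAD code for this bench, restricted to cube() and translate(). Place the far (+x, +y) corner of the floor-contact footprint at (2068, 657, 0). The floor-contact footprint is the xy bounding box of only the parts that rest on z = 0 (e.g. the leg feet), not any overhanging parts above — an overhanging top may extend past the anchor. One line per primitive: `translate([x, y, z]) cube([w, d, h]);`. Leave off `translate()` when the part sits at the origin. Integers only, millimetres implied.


// leg_h = 420 − 35 = 385
translate([277, 247, 385]) cube([1791, 410, 35]);
translate([277, 247, 0]) cube([73, 73, 385]);
translate([277, 584, 0]) cube([73, 73, 385]);
translate([1995, 247, 0]) cube([73, 73, 385]);
translate([1995, 584, 0]) cube([73, 73, 385]);


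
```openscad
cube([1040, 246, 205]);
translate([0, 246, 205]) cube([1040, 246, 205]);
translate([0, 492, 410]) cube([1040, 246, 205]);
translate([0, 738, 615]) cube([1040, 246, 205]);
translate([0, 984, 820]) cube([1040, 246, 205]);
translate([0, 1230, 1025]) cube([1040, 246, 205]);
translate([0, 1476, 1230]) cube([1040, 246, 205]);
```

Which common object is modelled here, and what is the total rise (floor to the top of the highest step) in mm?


A staircase. The total rise is 1435 mm.

7 identical blocks, each offset up and back from the previous — a staircase. Each step is 205 mm tall and there are 7 of them, so the total rise is 7 × 205 = 1435 mm.


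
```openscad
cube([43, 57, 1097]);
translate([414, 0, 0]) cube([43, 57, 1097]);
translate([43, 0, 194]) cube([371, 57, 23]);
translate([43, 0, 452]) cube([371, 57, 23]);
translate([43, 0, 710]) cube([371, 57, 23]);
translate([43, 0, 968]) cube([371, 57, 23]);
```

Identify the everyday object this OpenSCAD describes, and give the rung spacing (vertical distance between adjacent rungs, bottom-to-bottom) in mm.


A ladder. The rung spacing is 258 mm.

Two tall 43×57 posts with 4 short bars between them — a ladder. Adjacent rungs sit at z = 194 and z = 452, so the spacing is 452 − 194 = 258 mm.


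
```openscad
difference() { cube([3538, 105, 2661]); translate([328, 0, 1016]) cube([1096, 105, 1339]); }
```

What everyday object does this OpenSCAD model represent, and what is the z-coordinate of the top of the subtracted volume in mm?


A wall with a window opening. The window head height is 2355 mm.

A wall with a rectangular opening subtracted — a window. Sill at z = 1016, opening 1339 mm tall, so the head is at 1016 + 1339 = 2355 mm.


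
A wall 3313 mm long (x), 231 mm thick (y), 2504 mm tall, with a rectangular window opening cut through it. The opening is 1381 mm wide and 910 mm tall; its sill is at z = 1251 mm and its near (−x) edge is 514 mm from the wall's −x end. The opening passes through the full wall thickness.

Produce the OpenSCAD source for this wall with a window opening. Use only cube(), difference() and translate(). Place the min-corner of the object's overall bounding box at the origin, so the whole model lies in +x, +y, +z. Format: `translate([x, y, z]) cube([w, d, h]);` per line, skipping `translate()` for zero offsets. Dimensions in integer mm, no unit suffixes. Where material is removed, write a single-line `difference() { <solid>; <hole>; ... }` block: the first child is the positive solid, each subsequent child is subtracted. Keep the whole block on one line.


difference() { cube([3313, 231, 2504]); translate([514, 0, 1251]) cube([1381, 231, 910]); }


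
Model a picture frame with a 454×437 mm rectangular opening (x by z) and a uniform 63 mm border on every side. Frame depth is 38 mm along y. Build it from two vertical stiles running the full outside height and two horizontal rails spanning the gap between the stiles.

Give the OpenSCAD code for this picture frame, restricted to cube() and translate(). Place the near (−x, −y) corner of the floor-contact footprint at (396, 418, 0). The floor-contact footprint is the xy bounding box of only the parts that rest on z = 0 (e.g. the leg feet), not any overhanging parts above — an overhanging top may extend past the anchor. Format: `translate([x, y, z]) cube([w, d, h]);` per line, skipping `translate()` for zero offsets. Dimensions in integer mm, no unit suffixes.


translate([396, 418, 0]) cube([63, 38, 563]);
translate([913, 418, 0]) cube([63, 38, 563]);
translate([459, 418, 0]) cube([454, 38, 63]);
translate([459, 418, 500]) cube([454, 38, 63]);


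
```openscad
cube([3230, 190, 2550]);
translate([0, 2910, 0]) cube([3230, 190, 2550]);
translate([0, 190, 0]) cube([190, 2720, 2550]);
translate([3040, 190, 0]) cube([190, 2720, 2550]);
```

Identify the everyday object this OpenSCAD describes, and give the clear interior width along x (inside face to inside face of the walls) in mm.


A house (or room) frame. The interior width is 2850 mm.

Four 2550 mm walls enclosing a rectangle with no floor or roof — a room or house frame. Outside width is 3230 mm and wall thickness is 190 mm, so the interior width is 3230 − 2 × 190 = 2850 mm.


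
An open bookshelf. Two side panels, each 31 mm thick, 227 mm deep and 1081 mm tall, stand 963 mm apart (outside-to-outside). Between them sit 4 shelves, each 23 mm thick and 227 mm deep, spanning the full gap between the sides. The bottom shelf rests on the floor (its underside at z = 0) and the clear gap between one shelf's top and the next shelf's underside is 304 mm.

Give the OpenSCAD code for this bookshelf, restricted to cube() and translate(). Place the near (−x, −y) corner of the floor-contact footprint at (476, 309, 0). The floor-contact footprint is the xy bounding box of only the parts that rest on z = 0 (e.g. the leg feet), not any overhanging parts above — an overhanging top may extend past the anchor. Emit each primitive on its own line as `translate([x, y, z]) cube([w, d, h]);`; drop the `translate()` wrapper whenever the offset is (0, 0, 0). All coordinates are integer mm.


translate([476, 309, 0]) cube([31, 227, 1081]);
translate([1408, 309, 0]) cube([31, 227, 1081]);
translate([507, 309, 0]) cube([901, 227, 23]);
translate([507, 309, 327]) cube([901, 227, 23]);
translate([507, 309, 654]) cube([901, 227, 23]);
translate([507, 309, 981]) cube([901, 227, 23]);


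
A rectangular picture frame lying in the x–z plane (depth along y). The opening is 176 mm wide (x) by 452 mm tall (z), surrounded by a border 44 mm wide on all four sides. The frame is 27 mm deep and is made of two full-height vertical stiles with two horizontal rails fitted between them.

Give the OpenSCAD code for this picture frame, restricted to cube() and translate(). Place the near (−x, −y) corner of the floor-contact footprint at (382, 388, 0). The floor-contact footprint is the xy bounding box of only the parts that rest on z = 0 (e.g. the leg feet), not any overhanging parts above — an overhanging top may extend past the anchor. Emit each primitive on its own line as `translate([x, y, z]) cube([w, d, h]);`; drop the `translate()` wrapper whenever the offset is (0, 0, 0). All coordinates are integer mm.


translate([382, 388, 0]) cube([44, 27, 540]);
translate([602, 388, 0]) cube([44, 27, 540]);
translate([426, 388, 0]) cube([176, 27, 44]);
translate([426, 388, 496]) cube([176, 27, 44]);


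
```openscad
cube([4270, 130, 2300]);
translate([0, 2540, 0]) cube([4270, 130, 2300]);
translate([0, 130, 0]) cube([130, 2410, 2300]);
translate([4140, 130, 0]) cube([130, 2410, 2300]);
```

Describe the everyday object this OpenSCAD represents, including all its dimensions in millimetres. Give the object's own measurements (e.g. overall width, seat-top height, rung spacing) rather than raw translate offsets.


The wall frame of a small rectangular building: four walls, each 2300 mm tall and 130 mm thick, enclosing a footprint 4270 mm (x) by 2670 mm (y) outside-to-outside, with no floor or roof. The front and back walls (the −y and +y sides) span the full width; the two side walls fit between them.


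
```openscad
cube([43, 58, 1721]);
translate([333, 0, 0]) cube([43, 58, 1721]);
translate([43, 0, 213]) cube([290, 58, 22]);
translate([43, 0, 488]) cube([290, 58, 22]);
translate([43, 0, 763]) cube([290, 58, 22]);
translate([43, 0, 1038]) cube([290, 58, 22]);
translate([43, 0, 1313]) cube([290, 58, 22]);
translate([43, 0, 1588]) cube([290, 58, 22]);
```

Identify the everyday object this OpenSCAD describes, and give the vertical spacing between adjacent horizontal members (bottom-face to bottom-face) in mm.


A ladder. The rung spacing is 275 mm.

Two tall 43×58 posts with 6 short bars between them — a ladder. Adjacent rungs sit at z = 213 and z = 488, so the spacing is 488 − 213 = 275 mm.


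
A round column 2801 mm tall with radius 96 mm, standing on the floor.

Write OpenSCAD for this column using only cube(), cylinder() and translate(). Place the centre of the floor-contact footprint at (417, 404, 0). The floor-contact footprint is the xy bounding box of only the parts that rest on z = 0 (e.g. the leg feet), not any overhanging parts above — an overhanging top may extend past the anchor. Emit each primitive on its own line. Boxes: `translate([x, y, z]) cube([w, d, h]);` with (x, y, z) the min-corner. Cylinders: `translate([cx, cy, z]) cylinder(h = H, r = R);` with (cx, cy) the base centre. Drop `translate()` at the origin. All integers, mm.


translate([417, 404, 0]) cylinder(h = 2801, r = 96);


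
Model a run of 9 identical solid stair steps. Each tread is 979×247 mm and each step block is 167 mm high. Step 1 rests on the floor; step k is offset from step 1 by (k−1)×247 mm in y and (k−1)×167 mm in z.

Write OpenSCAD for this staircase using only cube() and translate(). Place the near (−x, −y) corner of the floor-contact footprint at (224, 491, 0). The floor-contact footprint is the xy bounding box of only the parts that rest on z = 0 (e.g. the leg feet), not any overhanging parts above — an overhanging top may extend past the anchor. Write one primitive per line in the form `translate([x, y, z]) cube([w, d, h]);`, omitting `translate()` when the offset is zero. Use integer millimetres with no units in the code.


translate([224, 491, 0]) cube([979, 247, 167]);
translate([224, 738, 167]) cube([979, 247, 167]);
translate([224, 985, 334]) cube([979, 247, 167]);
translate([224, 1232, 501]) cube([979, 247, 167]);
translate([224, 1479, 668]) cube([979, 247, 167]);
translate([224, 1726, 835]) cube([979, 247, 167]);
translate([224, 1973, 1002]) cube([979, 247, 167]);
translate([224, 2220, 1169]) cube([979, 247, 167]);
translate([224, 2467, 1336]) cube([979, 247, 167]);


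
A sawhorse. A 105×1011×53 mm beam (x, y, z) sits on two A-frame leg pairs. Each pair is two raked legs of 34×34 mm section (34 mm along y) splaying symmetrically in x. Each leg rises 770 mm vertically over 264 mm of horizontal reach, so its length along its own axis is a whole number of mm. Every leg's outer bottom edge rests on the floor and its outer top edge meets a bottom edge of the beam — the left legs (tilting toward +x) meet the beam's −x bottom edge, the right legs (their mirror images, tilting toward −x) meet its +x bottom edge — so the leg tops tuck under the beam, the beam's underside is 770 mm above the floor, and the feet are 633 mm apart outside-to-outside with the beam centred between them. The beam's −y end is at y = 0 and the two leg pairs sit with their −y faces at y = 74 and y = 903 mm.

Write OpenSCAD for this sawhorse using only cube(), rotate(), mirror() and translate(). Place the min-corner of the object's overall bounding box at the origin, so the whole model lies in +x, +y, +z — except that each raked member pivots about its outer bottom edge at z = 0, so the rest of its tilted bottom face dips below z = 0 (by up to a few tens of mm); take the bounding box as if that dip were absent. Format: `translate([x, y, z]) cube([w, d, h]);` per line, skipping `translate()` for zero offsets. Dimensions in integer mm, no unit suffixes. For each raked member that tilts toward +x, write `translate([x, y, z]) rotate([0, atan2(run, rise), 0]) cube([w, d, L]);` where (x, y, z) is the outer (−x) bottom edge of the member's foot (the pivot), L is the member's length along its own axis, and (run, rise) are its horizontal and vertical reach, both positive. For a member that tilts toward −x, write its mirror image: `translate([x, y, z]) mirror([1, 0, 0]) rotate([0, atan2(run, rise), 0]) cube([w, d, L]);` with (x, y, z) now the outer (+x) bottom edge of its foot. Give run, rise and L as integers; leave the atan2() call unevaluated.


// leg length = √(264² + 770²) = 814
// right-leg outer foot x = 2·264 + 105 = 633
// beam min-corner = (264, 0, 770)
translate([264, 0, 770]) cube([105, 1011, 53]);
translate([0, 74, 0]) rotate([0, atan2(264, 770), 0]) cube([34, 34, 814]);
translate([633, 74, 0]) mirror([1, 0, 0]) rotate([0, atan2(264, 770), 0]) cube([34, 34, 814]);
translate([0, 903, 0]) rotate([0, atan2(264, 770), 0]) cube([34, 34, 814]);
translate([633, 903, 0]) mirror([1, 0, 0]) rotate([0, atan2(264, 770), 0]) cube([34, 34, 814]);
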